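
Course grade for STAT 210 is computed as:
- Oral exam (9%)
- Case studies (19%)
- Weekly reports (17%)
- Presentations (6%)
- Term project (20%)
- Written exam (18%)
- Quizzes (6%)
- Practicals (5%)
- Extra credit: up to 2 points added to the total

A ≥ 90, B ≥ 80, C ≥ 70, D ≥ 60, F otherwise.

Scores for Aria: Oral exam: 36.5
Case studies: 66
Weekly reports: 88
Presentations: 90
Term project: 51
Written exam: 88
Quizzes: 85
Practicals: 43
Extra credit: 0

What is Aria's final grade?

Weighted total:
  Oral exam 36.5 × 0.09 = 3.285
  Case studies 66 × 0.19 = 12.54
  Weekly reports 88 × 0.17 = 14.96
  Presentations 90 × 0.06 = 5.4
  Term project 51 × 0.2 = 10.2
  Written exam 88 × 0.18 = 15.84
  Quizzes 85 × 0.06 = 5.1
  Practicals 43 × 0.05 = 2.15
Sum = 69.475
Extra credit: 69.475 + 0 = 69.475
69.475 is ≥ 60 and < 70 → D

D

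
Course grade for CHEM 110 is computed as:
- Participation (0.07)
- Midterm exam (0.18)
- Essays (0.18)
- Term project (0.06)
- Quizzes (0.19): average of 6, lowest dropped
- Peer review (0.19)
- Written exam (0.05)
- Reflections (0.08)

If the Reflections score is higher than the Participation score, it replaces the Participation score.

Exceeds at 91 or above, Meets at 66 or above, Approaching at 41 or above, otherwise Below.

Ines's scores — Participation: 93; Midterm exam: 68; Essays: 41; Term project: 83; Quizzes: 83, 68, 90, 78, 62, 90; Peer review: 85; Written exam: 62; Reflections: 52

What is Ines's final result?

Meets

Quizzes: drop 62 → average of remaining 5 = 409/5 = 81.8
Reflections (52) ≤ Participation (93), so Participation stays at 93.
Weighted total:
  Participation 93 × 0.07 = 6.51
  Midterm exam 68 × 0.18 = 12.24
  Essays 41 × 0.18 = 7.38
  Term project 83 × 0.06 = 4.98
  Quizzes 81.8 × 0.19 = 15.542
  Peer review 85 × 0.19 = 16.15
  Written exam 62 × 0.05 = 3.1
  Reflections 52 × 0.08 = 4.16
Sum = 70.062
70.062 is ≥ 66 and < 91 → Meets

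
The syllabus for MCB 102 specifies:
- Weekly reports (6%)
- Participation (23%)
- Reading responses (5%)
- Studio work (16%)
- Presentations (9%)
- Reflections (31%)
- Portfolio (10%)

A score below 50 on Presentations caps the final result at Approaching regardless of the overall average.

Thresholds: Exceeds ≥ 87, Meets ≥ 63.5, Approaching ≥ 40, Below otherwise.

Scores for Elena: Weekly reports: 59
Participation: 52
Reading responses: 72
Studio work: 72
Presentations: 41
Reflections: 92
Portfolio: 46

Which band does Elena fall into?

Presentations score 41 < 50: minimum not met.
Weighted total:
  Weekly reports 59 × 0.06 = 3.54
  Participation 52 × 0.23 = 11.96
  Reading responses 72 × 0.05 = 3.6
  Studio work 72 × 0.16 = 11.52
  Presentations 41 × 0.09 = 3.69
  Reflections 92 × 0.31 = 28.52
  Portfolio 46 × 0.1 = 4.6
Sum = 67.43
67.43 would be Meets; cap at Approaching applies → Approaching.

Approaching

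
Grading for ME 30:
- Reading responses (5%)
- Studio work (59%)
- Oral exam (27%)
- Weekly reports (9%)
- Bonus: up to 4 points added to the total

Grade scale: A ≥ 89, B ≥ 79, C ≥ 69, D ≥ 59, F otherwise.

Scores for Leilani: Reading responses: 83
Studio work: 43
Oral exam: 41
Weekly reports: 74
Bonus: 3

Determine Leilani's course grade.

F

Weighted total:
  Reading responses 83 × 0.05 = 4.15
  Studio work 43 × 0.59 = 25.37
  Oral exam 41 × 0.27 = 11.07
  Weekly reports 74 × 0.09 = 6.66
Sum = 47.25
Bonus: 47.25 + 3 = 50.25
50.25 < 59 → F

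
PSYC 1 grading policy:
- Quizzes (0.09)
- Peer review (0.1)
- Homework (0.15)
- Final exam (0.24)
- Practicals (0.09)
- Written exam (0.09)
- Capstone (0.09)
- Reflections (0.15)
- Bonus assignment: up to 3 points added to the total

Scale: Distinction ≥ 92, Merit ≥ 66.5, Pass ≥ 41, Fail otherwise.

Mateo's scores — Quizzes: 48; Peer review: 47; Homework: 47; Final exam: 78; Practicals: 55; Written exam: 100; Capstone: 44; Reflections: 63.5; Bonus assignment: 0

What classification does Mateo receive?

Pass

Weighted total:
  Quizzes 48 × 0.09 = 4.32
  Peer review 47 × 0.1 = 4.7
  Homework 47 × 0.15 = 7.05
  Final exam 78 × 0.24 = 18.72
  Practicals 55 × 0.09 = 4.95
  Written exam 100 × 0.09 = 9
  Capstone 44 × 0.09 = 3.96
  Reflections 63.5 × 0.15 = 9.525
Sum = 62.225
Bonus assignment: 62.225 + 0 = 62.225
62.225 is ≥ 41 and < 66.5 → Pass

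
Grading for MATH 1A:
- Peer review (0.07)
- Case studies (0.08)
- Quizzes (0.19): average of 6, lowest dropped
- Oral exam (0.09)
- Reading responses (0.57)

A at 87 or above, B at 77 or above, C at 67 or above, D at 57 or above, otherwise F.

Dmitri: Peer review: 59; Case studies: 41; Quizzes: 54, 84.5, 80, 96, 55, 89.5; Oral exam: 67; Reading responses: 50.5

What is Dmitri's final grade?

Quizzes: drop 54 → average of remaining 5 = 405/5 = 81
Weighted total:
  Peer review 59 × 0.07 = 4.13
  Case studies 41 × 0.08 = 3.28
  Quizzes 81 × 0.19 = 15.39
  Oral exam 67 × 0.09 = 6.03
  Reading responses 50.5 × 0.57 = 28.785
Sum = 57.615
57.615 is ≥ 57 and < 67 → D

D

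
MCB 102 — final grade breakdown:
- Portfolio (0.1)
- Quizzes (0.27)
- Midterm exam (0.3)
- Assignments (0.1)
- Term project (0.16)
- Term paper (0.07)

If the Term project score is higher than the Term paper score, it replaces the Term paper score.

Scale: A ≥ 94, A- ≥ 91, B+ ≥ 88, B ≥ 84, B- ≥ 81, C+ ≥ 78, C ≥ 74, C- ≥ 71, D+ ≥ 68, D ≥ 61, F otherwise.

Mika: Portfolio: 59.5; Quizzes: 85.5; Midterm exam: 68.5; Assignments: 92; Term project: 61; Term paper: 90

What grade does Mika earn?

C

Term project (61) ≤ Term paper (90), so Term paper stays at 90.
Weighted total:
  Portfolio 59.5 × 0.1 = 5.95
  Quizzes 85.5 × 0.27 = 23.085
  Midterm exam 68.5 × 0.3 = 20.55
  Assignments 92 × 0.1 = 9.2
  Term project 61 × 0.16 = 9.76
  Term paper 90 × 0.07 = 6.3
Sum = 74.845
74.845 is ≥ 74 and < 78 → C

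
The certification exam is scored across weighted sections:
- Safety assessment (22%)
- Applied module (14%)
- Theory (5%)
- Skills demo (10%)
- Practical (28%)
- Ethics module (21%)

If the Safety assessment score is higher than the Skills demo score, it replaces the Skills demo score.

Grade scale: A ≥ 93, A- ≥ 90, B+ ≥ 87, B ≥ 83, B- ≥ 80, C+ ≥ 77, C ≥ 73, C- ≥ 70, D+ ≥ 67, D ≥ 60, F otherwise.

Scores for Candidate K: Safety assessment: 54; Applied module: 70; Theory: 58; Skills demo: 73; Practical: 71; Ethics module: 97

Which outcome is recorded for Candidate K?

Safety assessment (54) ≤ Skills demo (73), so Skills demo stays at 73.
Weighted total:
  Safety assessment 54 × 0.22 = 11.88
  Applied module 70 × 0.14 = 9.8
  Theory 58 × 0.05 = 2.9
  Skills demo 73 × 0.1 = 7.3
  Practical 71 × 0.28 = 19.88
  Ethics module 97 × 0.21 = 20.37
Sum = 72.13
72.13 is ≥ 70 and < 73 → C-

C-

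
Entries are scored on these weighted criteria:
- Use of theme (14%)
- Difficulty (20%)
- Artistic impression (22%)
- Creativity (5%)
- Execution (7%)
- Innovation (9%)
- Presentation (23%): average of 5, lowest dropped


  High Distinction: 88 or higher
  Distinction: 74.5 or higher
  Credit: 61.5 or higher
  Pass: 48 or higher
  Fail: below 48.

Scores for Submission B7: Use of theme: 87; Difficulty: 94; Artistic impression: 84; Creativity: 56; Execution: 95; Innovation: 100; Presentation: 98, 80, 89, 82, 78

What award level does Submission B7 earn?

Presentation: drop 78 → average of remaining 4 = 349/4 = 87.25
Weighted total:
  Use of theme 87 × 0.14 = 12.18
  Difficulty 94 × 0.2 = 18.8
  Artistic impression 84 × 0.22 = 18.48
  Creativity 56 × 0.05 = 2.8
  Execution 95 × 0.07 = 6.65
  Innovation 100 × 0.09 = 9
  Presentation 87.25 × 0.23 = 20.0675
Sum = 87.9775
87.9775 is ≥ 74.5 and < 88 → Distinction

Distinction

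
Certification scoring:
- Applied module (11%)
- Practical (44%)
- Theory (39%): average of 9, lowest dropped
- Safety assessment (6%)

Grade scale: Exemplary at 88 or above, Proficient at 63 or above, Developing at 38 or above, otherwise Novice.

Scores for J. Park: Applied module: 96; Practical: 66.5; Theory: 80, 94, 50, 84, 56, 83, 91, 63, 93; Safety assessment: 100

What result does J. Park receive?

Proficient

Theory: drop 50 → average of remaining 8 = 644/8 = 80.5
Weighted total:
  Applied module 96 × 0.11 = 10.56
  Practical 66.5 × 0.44 = 29.26
  Theory 80.5 × 0.39 = 31.395
  Safety assessment 100 × 0.06 = 6
Sum = 77.215
77.215 is ≥ 63 and < 88 → Proficient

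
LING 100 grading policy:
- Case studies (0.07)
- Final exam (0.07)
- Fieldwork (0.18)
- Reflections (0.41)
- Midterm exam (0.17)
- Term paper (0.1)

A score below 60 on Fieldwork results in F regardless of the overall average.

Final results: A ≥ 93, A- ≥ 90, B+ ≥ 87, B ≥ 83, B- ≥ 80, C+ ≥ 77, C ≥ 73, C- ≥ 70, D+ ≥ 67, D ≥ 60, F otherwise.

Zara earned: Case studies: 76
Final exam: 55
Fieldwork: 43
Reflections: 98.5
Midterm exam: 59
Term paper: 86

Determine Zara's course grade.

F

Fieldwork score 43 < 60: minimum not met.
Weighted total:
  Case studies 76 × 0.07 = 5.32
  Final exam 55 × 0.07 = 3.85
  Fieldwork 43 × 0.18 = 7.74
  Reflections 98.5 × 0.41 = 40.385
  Midterm exam 59 × 0.17 = 10.03
  Term paper 86 × 0.1 = 8.6
Sum = 75.925
Because the Fieldwork minimum was not met, the result is F.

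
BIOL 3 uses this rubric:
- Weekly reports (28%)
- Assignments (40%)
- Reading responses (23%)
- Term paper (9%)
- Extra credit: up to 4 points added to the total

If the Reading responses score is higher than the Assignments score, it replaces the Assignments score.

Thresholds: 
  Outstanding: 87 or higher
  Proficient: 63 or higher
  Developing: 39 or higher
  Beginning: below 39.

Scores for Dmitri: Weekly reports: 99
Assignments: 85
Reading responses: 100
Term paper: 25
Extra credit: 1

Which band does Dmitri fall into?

Outstanding

Reading responses (100) > Assignments (85), so Assignments counts as 100.
Weighted total:
  Weekly reports 99 × 0.28 = 27.72
  Assignments 100 × 0.4 = 40
  Reading responses 100 × 0.23 = 23
  Term paper 25 × 0.09 = 2.25
Sum = 92.97
Extra credit: 92.97 + 1 = 93.97
93.97 ≥ 87 → Outstanding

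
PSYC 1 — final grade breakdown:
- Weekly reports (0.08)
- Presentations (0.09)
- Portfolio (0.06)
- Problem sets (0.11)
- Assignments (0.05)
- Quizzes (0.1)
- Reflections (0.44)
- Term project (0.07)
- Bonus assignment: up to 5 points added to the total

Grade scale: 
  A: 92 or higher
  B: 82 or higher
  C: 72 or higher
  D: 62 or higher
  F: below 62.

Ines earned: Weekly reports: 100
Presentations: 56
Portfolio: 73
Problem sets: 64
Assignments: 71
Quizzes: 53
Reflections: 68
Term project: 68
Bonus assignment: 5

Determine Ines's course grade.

Weighted total:
  Weekly reports 100 × 0.08 = 8
  Presentations 56 × 0.09 = 5.04
  Portfolio 73 × 0.06 = 4.38
  Problem sets 64 × 0.11 = 7.04
  Assignments 71 × 0.05 = 3.55
  Quizzes 53 × 0.1 = 5.3
  Reflections 68 × 0.44 = 29.92
  Term project 68 × 0.07 = 4.76
Sum = 67.99
Bonus assignment: 67.99 + 5 = 72.99
72.99 is ≥ 72 and < 82 → C

C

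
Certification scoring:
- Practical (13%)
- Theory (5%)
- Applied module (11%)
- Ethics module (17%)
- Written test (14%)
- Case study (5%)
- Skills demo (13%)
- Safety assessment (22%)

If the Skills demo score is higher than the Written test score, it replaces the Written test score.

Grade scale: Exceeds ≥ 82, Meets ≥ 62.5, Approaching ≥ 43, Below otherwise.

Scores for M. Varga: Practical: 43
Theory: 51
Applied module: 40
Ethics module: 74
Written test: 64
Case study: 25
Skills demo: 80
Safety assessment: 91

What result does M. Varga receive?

Skills demo (80) > Written test (64), so Written test counts as 80.
Weighted total:
  Practical 43 × 0.13 = 5.59
  Theory 51 × 0.05 = 2.55
  Applied module 40 × 0.11 = 4.4
  Ethics module 74 × 0.17 = 12.58
  Written test 80 × 0.14 = 11.2
  Case study 25 × 0.05 = 1.25
  Skills demo 80 × 0.13 = 10.4
  Safety assessment 91 × 0.22 = 20.02
Sum = 67.99
67.99 is ≥ 62.5 and < 82 → Meets

Meets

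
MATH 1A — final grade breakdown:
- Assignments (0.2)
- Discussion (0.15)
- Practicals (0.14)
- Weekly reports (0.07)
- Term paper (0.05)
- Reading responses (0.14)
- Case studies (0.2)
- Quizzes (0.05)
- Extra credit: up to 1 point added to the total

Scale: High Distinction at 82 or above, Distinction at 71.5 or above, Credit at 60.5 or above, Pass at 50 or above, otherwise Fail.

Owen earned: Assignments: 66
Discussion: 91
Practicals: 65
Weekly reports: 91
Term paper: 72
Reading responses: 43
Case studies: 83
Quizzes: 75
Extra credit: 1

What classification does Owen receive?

Weighted total:
  Assignments 66 × 0.2 = 13.2
  Discussion 91 × 0.15 = 13.65
  Practicals 65 × 0.14 = 9.1
  Weekly reports 91 × 0.07 = 6.37
  Term paper 72 × 0.05 = 3.6
  Reading responses 43 × 0.14 = 6.02
  Case studies 83 × 0.2 = 16.6
  Quizzes 75 × 0.05 = 3.75
Sum = 72.29
Extra credit: 72.29 + 1 = 73.29
73.29 is ≥ 71.5 and < 82 → Distinction

Distinction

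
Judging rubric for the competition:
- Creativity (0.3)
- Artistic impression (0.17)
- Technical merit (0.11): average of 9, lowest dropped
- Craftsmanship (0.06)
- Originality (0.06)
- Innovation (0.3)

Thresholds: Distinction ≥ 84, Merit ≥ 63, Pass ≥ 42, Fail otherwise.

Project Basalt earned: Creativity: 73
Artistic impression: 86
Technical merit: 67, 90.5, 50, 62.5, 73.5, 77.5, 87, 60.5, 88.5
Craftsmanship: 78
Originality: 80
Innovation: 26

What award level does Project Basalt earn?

Pass

Technical merit: drop 50 → average of remaining 8 = 607/8 = 75.875
Weighted total:
  Creativity 73 × 0.3 = 21.9
  Artistic impression 86 × 0.17 = 14.62
  Technical merit 75.875 × 0.11 = 8.34625
  Craftsmanship 78 × 0.06 = 4.68
  Originality 80 × 0.06 = 4.8
  Innovation 26 × 0.3 = 7.8
Sum = 62.14625
62.14625 is ≥ 42 and < 63 → Pass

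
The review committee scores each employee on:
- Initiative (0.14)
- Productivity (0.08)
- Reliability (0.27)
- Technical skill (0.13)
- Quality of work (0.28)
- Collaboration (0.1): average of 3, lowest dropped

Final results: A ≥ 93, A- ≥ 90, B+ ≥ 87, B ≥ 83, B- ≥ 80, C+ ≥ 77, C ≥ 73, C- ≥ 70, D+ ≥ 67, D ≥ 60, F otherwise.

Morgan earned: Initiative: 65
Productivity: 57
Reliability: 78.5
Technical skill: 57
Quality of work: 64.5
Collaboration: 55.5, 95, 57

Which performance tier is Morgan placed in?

D+

Collaboration: drop 55.5 → average of remaining 2 = 152/2 = 76
Weighted total:
  Initiative 65 × 0.14 = 9.1
  Productivity 57 × 0.08 = 4.56
  Reliability 78.5 × 0.27 = 21.195
  Technical skill 57 × 0.13 = 7.41
  Quality of work 64.5 × 0.28 = 18.06
  Collaboration 76 × 0.1 = 7.6
Sum = 67.925
67.925 is ≥ 67 and < 70 → D+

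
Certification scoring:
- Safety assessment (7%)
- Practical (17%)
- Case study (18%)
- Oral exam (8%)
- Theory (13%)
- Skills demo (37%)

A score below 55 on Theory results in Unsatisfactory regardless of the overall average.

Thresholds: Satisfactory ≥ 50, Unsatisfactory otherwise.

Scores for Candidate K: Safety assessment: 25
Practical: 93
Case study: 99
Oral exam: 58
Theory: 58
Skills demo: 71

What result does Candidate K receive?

Satisfactory

Theory score 58 ≥ 55: minimum met.
Weighted total:
  Safety assessment 25 × 0.07 = 1.75
  Practical 93 × 0.17 = 15.81
  Case study 99 × 0.18 = 17.82
  Oral exam 58 × 0.08 = 4.64
  Theory 58 × 0.13 = 7.54
  Skills demo 71 × 0.37 = 26.27
Sum = 73.83
73.83 ≥ 50 → Satisfactory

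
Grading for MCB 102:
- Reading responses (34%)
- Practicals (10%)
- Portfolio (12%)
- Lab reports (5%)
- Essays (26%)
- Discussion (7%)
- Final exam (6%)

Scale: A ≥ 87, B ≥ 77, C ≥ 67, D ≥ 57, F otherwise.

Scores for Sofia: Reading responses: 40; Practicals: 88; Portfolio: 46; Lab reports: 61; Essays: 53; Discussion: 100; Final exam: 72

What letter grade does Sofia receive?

Weighted total:
  Reading responses 40 × 0.34 = 13.6
  Practicals 88 × 0.1 = 8.8
  Portfolio 46 × 0.12 = 5.52
  Lab reports 61 × 0.05 = 3.05
  Essays 53 × 0.26 = 13.78
  Discussion 100 × 0.07 = 7
  Final exam 72 × 0.06 = 4.32
Sum = 56.07
56.07 < 57 → F

F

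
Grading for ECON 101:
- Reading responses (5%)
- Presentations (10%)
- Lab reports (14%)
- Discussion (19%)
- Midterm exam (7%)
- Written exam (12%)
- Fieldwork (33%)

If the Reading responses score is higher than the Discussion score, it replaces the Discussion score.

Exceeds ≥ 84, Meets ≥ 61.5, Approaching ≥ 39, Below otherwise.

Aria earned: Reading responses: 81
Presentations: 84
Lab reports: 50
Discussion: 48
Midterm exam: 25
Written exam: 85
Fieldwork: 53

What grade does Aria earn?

Meets

Reading responses (81) > Discussion (48), so Discussion counts as 81.
Weighted total:
  Reading responses 81 × 0.05 = 4.05
  Presentations 84 × 0.1 = 8.4
  Lab reports 50 × 0.14 = 7
  Discussion 81 × 0.19 = 15.39
  Midterm exam 25 × 0.07 = 1.75
  Written exam 85 × 0.12 = 10.2
  Fieldwork 53 × 0.33 = 17.49
Sum = 64.28
64.28 is ≥ 61.5 and < 84 → Meets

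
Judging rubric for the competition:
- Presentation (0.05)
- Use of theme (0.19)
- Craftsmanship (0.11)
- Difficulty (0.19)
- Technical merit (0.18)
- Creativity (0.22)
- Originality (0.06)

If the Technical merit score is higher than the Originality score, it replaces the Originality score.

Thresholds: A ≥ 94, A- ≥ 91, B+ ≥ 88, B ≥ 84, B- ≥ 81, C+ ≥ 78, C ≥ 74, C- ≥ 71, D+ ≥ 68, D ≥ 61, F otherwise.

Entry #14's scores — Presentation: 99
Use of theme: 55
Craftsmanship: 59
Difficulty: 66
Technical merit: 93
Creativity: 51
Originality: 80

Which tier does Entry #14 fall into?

Technical merit (93) > Originality (80), so Originality counts as 93.
Weighted total:
  Presentation 99 × 0.05 = 4.95
  Use of theme 55 × 0.19 = 10.45
  Craftsmanship 59 × 0.11 = 6.49
  Difficulty 66 × 0.19 = 12.54
  Technical merit 93 × 0.18 = 16.74
  Creativity 51 × 0.22 = 11.22
  Originality 93 × 0.06 = 5.58
Sum = 67.97
67.97 is ≥ 61 and < 68 → D

D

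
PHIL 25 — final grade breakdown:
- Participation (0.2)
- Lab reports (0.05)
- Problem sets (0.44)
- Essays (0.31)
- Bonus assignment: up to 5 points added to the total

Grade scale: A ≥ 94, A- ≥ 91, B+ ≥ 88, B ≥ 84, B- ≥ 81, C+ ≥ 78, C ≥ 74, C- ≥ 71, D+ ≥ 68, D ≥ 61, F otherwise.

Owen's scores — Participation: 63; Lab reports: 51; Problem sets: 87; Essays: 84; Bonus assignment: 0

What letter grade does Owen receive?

C+

Weighted total:
  Participation 63 × 0.2 = 12.6
  Lab reports 51 × 0.05 = 2.55
  Problem sets 87 × 0.44 = 38.28
  Essays 84 × 0.31 = 26.04
Sum = 79.47
Bonus assignment: 79.47 + 0 = 79.47
79.47 is ≥ 78 and < 81 → C+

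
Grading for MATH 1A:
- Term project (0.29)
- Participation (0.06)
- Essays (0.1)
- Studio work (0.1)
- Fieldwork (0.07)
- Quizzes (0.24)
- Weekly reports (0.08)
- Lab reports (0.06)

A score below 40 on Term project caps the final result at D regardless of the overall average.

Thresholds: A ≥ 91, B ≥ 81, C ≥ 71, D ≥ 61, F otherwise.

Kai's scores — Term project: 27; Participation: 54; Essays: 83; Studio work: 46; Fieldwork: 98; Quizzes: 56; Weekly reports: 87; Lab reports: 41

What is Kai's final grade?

Term project score 27 < 40: minimum not met.
Weighted total:
  Term project 27 × 0.29 = 7.83
  Participation 54 × 0.06 = 3.24
  Essays 83 × 0.1 = 8.3
  Studio work 46 × 0.1 = 4.6
  Fieldwork 98 × 0.07 = 6.86
  Quizzes 56 × 0.24 = 13.44
  Weekly reports 87 × 0.08 = 6.96
  Lab reports 41 × 0.06 = 2.46
Sum = 53.69
53.69 would be F; cap at D applies → F.

F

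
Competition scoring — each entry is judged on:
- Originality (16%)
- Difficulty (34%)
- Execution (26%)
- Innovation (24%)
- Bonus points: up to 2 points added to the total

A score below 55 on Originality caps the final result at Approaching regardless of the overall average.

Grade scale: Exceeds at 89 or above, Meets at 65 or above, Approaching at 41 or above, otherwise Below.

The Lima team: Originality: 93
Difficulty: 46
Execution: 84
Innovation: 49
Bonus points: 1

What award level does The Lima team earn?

Meets

Originality score 93 ≥ 55: minimum met.
Weighted total:
  Originality 93 × 0.16 = 14.88
  Difficulty 46 × 0.34 = 15.64
  Execution 84 × 0.26 = 21.84
  Innovation 49 × 0.24 = 11.76
Sum = 64.12
Bonus points: 64.12 + 1 = 65.12
65.12 is ≥ 65 and < 89 → Meets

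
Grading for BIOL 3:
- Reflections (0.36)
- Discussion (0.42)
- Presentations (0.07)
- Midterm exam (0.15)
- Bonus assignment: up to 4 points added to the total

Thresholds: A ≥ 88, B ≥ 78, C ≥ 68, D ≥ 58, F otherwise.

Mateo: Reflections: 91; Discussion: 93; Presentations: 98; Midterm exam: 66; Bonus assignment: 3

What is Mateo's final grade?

Weighted total:
  Reflections 91 × 0.36 = 32.76
  Discussion 93 × 0.42 = 39.06
  Presentations 98 × 0.07 = 6.86
  Midterm exam 66 × 0.15 = 9.9
Sum = 88.58
Bonus assignment: 88.58 + 3 = 91.58
91.58 ≥ 88 → A

A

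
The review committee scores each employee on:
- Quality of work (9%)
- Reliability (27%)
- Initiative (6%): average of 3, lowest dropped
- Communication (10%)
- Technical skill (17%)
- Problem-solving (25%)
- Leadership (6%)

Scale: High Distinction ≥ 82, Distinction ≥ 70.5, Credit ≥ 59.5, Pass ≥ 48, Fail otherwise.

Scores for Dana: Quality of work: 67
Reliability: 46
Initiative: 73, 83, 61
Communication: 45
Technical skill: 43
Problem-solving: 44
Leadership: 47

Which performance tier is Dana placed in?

Pass

Initiative: drop 61 → average of remaining 2 = 156/2 = 78
Weighted total:
  Quality of work 67 × 0.09 = 6.03
  Reliability 46 × 0.27 = 12.42
  Initiative 78 × 0.06 = 4.68
  Communication 45 × 0.1 = 4.5
  Technical skill 43 × 0.17 = 7.31
  Problem-solving 44 × 0.25 = 11
  Leadership 47 × 0.06 = 2.82
Sum = 48.76
48.76 is ≥ 48 and < 59.5 → Pass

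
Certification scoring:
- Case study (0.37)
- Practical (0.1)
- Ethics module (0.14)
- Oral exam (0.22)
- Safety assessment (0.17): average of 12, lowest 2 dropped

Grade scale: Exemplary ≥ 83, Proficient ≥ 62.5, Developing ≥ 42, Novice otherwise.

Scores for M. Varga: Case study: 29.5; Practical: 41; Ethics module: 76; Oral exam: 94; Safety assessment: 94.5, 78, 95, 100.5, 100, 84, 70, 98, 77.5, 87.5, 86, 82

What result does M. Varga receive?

Developing

Safety assessment: drop 70, 77.5 → average of remaining 10 = 905.5/10 = 90.55
Weighted total:
  Case study 29.5 × 0.37 = 10.915
  Practical 41 × 0.1 = 4.1
  Ethics module 76 × 0.14 = 10.64
  Oral exam 94 × 0.22 = 20.68
  Safety assessment 90.55 × 0.17 = 15.3935
Sum = 61.7285
61.7285 is ≥ 42 and < 62.5 → Developing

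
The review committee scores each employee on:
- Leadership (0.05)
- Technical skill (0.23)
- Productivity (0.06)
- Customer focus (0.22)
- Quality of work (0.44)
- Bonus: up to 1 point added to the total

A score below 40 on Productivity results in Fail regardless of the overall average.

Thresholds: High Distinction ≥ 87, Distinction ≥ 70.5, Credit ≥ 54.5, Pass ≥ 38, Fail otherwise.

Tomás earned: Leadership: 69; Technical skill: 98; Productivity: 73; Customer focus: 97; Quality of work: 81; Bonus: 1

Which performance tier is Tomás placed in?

Productivity score 73 ≥ 40: minimum met.
Weighted total:
  Leadership 69 × 0.05 = 3.45
  Technical skill 98 × 0.23 = 22.54
  Productivity 73 × 0.06 = 4.38
  Customer focus 97 × 0.22 = 21.34
  Quality of work 81 × 0.44 = 35.64
Sum = 87.35
Bonus: 87.35 + 1 = 88.35
88.35 ≥ 87 → High Distinction

High Distinction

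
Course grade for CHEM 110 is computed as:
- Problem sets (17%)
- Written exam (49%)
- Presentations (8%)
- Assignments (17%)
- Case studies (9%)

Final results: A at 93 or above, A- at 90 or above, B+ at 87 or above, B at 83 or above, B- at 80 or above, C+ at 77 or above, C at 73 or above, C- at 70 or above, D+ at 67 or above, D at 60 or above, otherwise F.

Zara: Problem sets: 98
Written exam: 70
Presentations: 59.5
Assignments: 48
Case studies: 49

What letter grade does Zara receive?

Weighted total:
  Problem sets 98 × 0.17 = 16.66
  Written exam 70 × 0.49 = 34.3
  Presentations 59.5 × 0.08 = 4.76
  Assignments 48 × 0.17 = 8.16
  Case studies 49 × 0.09 = 4.41
Sum = 68.29
68.29 is ≥ 67 and < 70 → D+

D+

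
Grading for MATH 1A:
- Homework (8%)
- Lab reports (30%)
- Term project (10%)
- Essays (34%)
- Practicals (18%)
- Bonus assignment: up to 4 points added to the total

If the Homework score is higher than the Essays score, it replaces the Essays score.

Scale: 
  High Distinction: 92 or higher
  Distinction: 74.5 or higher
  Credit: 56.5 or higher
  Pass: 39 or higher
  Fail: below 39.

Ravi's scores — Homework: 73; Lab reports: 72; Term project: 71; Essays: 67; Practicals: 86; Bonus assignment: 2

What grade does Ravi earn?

Distinction

Homework (73) > Essays (67), so Essays counts as 73.
Weighted total:
  Homework 73 × 0.08 = 5.84
  Lab reports 72 × 0.3 = 21.6
  Term project 71 × 0.1 = 7.1
  Essays 73 × 0.34 = 24.82
  Practicals 86 × 0.18 = 15.48
Sum = 74.84
Bonus assignment: 74.84 + 2 = 76.84
76.84 is ≥ 74.5 and < 92 → Distinction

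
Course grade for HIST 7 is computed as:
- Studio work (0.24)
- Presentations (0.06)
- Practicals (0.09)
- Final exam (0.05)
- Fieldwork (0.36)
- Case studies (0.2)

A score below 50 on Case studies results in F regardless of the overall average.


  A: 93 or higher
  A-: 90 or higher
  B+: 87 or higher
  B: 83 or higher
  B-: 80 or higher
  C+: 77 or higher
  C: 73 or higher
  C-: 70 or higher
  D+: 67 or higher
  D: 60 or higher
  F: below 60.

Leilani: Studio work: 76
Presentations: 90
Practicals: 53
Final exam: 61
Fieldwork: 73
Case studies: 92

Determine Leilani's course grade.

C

Case studies score 92 ≥ 50: minimum met.
Weighted total:
  Studio work 76 × 0.24 = 18.24
  Presentations 90 × 0.06 = 5.4
  Practicals 53 × 0.09 = 4.77
  Final exam 61 × 0.05 = 3.05
  Fieldwork 73 × 0.36 = 26.28
  Case studies 92 × 0.2 = 18.4
Sum = 76.14
76.14 is ≥ 73 and < 77 → C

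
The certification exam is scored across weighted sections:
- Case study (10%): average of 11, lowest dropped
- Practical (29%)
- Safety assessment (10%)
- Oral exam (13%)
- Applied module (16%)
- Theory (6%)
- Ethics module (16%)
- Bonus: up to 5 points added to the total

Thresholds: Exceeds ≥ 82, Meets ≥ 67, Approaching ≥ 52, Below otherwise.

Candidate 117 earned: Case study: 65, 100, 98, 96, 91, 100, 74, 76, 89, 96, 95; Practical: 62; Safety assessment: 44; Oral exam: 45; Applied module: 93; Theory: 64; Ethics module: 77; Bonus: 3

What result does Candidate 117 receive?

Meets

Case study: drop 65 → average of remaining 10 = 915/10 = 91.5
Weighted total:
  Case study 91.5 × 0.1 = 9.15
  Practical 62 × 0.29 = 17.98
  Safety assessment 44 × 0.1 = 4.4
  Oral exam 45 × 0.13 = 5.85
  Applied module 93 × 0.16 = 14.88
  Theory 64 × 0.06 = 3.84
  Ethics module 77 × 0.16 = 12.32
Sum = 68.42
Bonus: 68.42 + 3 = 71.42
71.42 is ≥ 67 and < 82 → Meets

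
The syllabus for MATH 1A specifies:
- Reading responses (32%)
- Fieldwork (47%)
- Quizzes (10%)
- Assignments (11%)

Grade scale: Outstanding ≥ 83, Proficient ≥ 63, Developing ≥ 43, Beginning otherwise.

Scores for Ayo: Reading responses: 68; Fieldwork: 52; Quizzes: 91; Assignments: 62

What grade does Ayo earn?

Developing

Weighted total:
  Reading responses 68 × 0.32 = 21.76
  Fieldwork 52 × 0.47 = 24.44
  Quizzes 91 × 0.1 = 9.1
  Assignments 62 × 0.11 = 6.82
Sum = 62.12
62.12 is ≥ 43 and < 63 → Developing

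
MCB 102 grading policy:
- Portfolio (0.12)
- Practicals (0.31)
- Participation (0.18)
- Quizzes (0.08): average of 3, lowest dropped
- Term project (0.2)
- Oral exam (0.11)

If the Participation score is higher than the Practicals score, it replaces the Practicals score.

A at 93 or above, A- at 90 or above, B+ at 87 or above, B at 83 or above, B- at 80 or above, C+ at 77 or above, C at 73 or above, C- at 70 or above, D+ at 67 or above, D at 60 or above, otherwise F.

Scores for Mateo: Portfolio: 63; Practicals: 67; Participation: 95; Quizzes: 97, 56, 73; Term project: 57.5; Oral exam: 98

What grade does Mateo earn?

B

Quizzes: drop 56 → average of remaining 2 = 170/2 = 85
Participation (95) > Practicals (67), so Practicals counts as 95.
Weighted total:
  Portfolio 63 × 0.12 = 7.56
  Practicals 95 × 0.31 = 29.45
  Participation 95 × 0.18 = 17.1
  Quizzes 85 × 0.08 = 6.8
  Term project 57.5 × 0.2 = 11.5
  Oral exam 98 × 0.11 = 10.78
Sum = 83.19
83.19 is ≥ 83 and < 87 → B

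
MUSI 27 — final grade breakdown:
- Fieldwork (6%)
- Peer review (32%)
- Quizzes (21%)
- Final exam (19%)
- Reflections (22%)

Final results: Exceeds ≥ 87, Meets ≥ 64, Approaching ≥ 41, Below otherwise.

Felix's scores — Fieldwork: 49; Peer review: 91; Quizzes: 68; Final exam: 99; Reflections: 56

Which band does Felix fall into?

Meets

Weighted total:
  Fieldwork 49 × 0.06 = 2.94
  Peer review 91 × 0.32 = 29.12
  Quizzes 68 × 0.21 = 14.28
  Final exam 99 × 0.19 = 18.81
  Reflections 56 × 0.22 = 12.32
Sum = 77.47
77.47 is ≥ 64 and < 87 → Meets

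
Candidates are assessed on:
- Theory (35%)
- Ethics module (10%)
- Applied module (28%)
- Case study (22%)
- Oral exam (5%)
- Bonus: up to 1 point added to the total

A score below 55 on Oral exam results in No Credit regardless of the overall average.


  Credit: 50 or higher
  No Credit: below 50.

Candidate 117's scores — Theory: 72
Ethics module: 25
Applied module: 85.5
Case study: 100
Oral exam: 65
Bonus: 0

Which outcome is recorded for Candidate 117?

Oral exam score 65 ≥ 55: minimum met.
Weighted total:
  Theory 72 × 0.35 = 25.2
  Ethics module 25 × 0.1 = 2.5
  Applied module 85.5 × 0.28 = 23.94
  Case study 100 × 0.22 = 22
  Oral exam 65 × 0.05 = 3.25
Sum = 76.89
Bonus: 76.89 + 0 = 76.89
76.89 ≥ 50 → Credit

Credit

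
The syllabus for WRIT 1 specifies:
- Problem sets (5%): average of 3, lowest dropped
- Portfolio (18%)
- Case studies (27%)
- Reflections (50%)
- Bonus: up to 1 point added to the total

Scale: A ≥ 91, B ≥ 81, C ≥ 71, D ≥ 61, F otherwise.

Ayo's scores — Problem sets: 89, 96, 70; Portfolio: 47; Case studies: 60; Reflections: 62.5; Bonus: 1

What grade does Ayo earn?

D

Problem sets: drop 70 → average of remaining 2 = 185/2 = 92.5
Weighted total:
  Problem sets 92.5 × 0.05 = 4.625
  Portfolio 47 × 0.18 = 8.46
  Case studies 60 × 0.27 = 16.2
  Reflections 62.5 × 0.5 = 31.25
Sum = 60.535
Bonus: 60.535 + 1 = 61.535
61.535 is ≥ 61 and < 71 → D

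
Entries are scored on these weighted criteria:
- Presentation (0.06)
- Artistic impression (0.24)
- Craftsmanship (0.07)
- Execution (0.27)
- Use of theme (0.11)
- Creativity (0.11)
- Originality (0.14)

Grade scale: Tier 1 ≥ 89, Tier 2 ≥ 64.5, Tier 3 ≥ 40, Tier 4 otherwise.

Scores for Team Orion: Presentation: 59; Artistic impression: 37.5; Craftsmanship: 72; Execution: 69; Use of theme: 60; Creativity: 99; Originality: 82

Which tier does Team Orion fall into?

Weighted total:
  Presentation 59 × 0.06 = 3.54
  Artistic impression 37.5 × 0.24 = 9
  Craftsmanship 72 × 0.07 = 5.04
  Execution 69 × 0.27 = 18.63
  Use of theme 60 × 0.11 = 6.6
  Creativity 99 × 0.11 = 10.89
  Originality 82 × 0.14 = 11.48
Sum = 65.18
65.18 is ≥ 64.5 and < 89 → Tier 2

Tier 2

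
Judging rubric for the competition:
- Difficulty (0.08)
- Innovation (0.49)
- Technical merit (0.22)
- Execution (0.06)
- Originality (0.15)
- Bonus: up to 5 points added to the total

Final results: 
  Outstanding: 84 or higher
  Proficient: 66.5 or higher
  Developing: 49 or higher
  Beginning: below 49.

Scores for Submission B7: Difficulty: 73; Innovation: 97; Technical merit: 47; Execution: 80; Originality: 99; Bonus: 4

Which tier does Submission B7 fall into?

Outstanding

Weighted total:
  Difficulty 73 × 0.08 = 5.84
  Innovation 97 × 0.49 = 47.53
  Technical merit 47 × 0.22 = 10.34
  Execution 80 × 0.06 = 4.8
  Originality 99 × 0.15 = 14.85
Sum = 83.36
Bonus: 83.36 + 4 = 87.36
87.36 ≥ 84 → Outstanding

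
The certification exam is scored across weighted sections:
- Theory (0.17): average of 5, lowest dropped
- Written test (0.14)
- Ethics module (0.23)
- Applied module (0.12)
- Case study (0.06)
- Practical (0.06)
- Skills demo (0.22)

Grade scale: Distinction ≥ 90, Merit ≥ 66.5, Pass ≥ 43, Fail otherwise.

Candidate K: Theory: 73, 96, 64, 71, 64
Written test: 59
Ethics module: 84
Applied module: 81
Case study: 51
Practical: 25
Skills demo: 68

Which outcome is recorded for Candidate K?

Merit

Theory: drop 64 → average of remaining 4 = 304/4 = 76
Weighted total:
  Theory 76 × 0.17 = 12.92
  Written test 59 × 0.14 = 8.26
  Ethics module 84 × 0.23 = 19.32
  Applied module 81 × 0.12 = 9.72
  Case study 51 × 0.06 = 3.06
  Practical 25 × 0.06 = 1.5
  Skills demo 68 × 0.22 = 14.96
Sum = 69.74
69.74 is ≥ 66.5 and < 90 → Merit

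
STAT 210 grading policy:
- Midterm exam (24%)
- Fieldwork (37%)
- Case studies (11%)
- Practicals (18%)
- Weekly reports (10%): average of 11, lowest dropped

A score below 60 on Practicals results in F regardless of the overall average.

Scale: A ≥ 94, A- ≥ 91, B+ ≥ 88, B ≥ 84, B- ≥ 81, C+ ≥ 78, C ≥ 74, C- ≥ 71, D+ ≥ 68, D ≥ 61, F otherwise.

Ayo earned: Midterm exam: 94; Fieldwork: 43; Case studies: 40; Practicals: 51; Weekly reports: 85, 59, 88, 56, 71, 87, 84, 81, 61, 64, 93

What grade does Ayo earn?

F

Weekly reports: drop 56 → average of remaining 10 = 773/10 = 77.3
Practicals score 51 < 60: minimum not met.
Weighted total:
  Midterm exam 94 × 0.24 = 22.56
  Fieldwork 43 × 0.37 = 15.91
  Case studies 40 × 0.11 = 4.4
  Practicals 51 × 0.18 = 9.18
  Weekly reports 77.3 × 0.1 = 7.73
Sum = 59.78
Because the Practicals minimum was not met, the result is F.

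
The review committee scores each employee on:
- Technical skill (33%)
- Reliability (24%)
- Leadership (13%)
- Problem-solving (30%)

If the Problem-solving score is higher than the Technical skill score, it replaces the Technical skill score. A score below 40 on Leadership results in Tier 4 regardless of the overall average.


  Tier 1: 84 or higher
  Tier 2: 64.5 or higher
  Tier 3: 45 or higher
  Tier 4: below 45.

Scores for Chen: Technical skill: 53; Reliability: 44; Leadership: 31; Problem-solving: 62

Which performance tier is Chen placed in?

Problem-solving (62) > Technical skill (53), so Technical skill counts as 62.
Leadership score 31 < 40: minimum not met.
Weighted total:
  Technical skill 62 × 0.33 = 20.46
  Reliability 44 × 0.24 = 10.56
  Leadership 31 × 0.13 = 4.03
  Problem-solving 62 × 0.3 = 18.6
Sum = 53.65
Because the Leadership minimum was not met, the result is Tier 4.

Tier 4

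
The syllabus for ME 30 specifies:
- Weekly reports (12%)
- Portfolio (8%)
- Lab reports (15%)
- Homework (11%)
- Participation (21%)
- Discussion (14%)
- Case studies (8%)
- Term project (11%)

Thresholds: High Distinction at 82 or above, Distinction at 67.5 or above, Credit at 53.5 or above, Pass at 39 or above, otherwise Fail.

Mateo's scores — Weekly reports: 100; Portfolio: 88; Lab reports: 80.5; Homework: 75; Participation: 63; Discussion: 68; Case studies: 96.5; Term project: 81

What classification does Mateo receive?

Weighted total:
  Weekly reports 100 × 0.12 = 12
  Portfolio 88 × 0.08 = 7.04
  Lab reports 80.5 × 0.15 = 12.075
  Homework 75 × 0.11 = 8.25
  Participation 63 × 0.21 = 13.23
  Discussion 68 × 0.14 = 9.52
  Case studies 96.5 × 0.08 = 7.72
  Term project 81 × 0.11 = 8.91
Sum = 78.745
78.745 is ≥ 67.5 and < 82 → Distinction

Distinction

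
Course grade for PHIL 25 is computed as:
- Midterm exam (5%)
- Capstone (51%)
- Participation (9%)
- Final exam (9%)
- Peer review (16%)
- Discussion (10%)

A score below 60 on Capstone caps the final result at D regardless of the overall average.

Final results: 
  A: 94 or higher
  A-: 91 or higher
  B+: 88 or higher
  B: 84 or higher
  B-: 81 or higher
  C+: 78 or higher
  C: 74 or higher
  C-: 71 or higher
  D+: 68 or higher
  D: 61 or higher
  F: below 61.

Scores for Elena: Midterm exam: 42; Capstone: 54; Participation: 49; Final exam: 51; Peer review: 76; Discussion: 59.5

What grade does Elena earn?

F

Capstone score 54 < 60: minimum not met.
Weighted total:
  Midterm exam 42 × 0.05 = 2.1
  Capstone 54 × 0.51 = 27.54
  Participation 49 × 0.09 = 4.41
  Final exam 51 × 0.09 = 4.59
  Peer review 76 × 0.16 = 12.16
  Discussion 59.5 × 0.1 = 5.95
Sum = 56.75
56.75 would be F; cap at D applies → F.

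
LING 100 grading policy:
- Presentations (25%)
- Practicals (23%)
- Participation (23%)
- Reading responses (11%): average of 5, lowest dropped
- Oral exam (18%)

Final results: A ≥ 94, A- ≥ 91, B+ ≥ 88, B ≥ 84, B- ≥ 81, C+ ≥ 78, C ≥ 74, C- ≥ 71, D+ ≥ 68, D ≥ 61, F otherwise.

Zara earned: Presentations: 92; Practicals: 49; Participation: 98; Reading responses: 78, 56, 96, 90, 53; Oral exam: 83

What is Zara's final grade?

C+

Reading responses: drop 53 → average of remaining 4 = 320/4 = 80
Weighted total:
  Presentations 92 × 0.25 = 23
  Practicals 49 × 0.23 = 11.27
  Participation 98 × 0.23 = 22.54
  Reading responses 80 × 0.11 = 8.8
  Oral exam 83 × 0.18 = 14.94
Sum = 80.55
80.55 is ≥ 78 and < 81 → C+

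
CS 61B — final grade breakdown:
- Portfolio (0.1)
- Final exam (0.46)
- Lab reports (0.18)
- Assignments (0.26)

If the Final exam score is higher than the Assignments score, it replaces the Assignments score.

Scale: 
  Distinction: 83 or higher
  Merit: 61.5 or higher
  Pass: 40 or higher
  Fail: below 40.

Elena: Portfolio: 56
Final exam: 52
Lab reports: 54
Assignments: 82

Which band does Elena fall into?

Final exam (52) ≤ Assignments (82), so Assignments stays at 82.
Weighted total:
  Portfolio 56 × 0.1 = 5.6
  Final exam 52 × 0.46 = 23.92
  Lab reports 54 × 0.18 = 9.72
  Assignments 82 × 0.26 = 21.32
Sum = 60.56
60.56 is ≥ 40 and < 61.5 → Pass

Pass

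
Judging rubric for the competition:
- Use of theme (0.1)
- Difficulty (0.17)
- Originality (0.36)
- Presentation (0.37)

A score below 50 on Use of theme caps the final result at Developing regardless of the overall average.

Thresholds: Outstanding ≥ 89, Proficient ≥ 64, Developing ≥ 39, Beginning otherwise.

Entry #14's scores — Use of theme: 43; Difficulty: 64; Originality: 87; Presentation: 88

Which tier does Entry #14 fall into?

Use of theme score 43 < 50: minimum not met.
Weighted total:
  Use of theme 43 × 0.1 = 4.3
  Difficulty 64 × 0.17 = 10.88
  Originality 87 × 0.36 = 31.32
  Presentation 88 × 0.37 = 32.56
Sum = 79.06
79.06 would be Proficient; cap at Developing applies → Developing.

Developing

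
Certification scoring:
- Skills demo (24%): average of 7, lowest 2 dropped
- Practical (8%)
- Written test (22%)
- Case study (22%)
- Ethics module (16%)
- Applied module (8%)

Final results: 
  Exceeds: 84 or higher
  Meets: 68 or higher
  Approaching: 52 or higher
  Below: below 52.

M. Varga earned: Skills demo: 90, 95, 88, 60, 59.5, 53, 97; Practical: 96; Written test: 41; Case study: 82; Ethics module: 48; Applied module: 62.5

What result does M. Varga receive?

Skills demo: drop 53, 59.5 → average of remaining 5 = 430/5 = 86
Weighted total:
  Skills demo 86 × 0.24 = 20.64
  Practical 96 × 0.08 = 7.68
  Written test 41 × 0.22 = 9.02
  Case study 82 × 0.22 = 18.04
  Ethics module 48 × 0.16 = 7.68
  Applied module 62.5 × 0.08 = 5
Sum = 68.06
68.06 is ≥ 68 and < 84 → Meets

Meets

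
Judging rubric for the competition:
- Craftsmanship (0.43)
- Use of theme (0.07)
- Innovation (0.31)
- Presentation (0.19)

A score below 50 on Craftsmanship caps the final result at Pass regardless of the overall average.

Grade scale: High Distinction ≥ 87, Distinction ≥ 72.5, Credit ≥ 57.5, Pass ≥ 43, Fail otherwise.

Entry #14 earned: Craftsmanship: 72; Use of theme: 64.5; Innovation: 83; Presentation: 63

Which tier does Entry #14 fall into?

Craftsmanship score 72 ≥ 50: minimum met.
Weighted total:
  Craftsmanship 72 × 0.43 = 30.96
  Use of theme 64.5 × 0.07 = 4.515
  Innovation 83 × 0.31 = 25.73
  Presentation 63 × 0.19 = 11.97
Sum = 73.175
73.175 is ≥ 72.5 and < 87 → Distinction

Distinction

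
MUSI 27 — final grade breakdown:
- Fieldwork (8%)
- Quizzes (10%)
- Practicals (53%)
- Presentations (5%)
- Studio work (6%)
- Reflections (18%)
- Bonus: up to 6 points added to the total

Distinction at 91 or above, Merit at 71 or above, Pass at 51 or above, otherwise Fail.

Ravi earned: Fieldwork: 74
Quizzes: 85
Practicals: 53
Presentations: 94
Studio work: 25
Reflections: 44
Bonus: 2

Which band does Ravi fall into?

Pass

Weighted total:
  Fieldwork 74 × 0.08 = 5.92
  Quizzes 85 × 0.1 = 8.5
  Practicals 53 × 0.53 = 28.09
  Presentations 94 × 0.05 = 4.7
  Studio work 25 × 0.06 = 1.5
  Reflections 44 × 0.18 = 7.92
Sum = 56.63
Bonus: 56.63 + 2 = 58.63
58.63 is ≥ 51 and < 71 → Pass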